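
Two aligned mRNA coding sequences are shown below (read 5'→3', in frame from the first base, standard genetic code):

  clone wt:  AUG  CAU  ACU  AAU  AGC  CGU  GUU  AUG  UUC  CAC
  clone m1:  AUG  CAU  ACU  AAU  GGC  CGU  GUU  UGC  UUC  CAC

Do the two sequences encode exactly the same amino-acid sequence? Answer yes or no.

Codon 1: AUG Met / AUG Met — identical.
Codon 2: CAU His / CAU His — identical.
Codon 3: ACU Thr / ACU Thr — identical.
Codon 4: AAU Asn / AAU Asn — identical.
Codon 5: AGC Ser / GGC Gly — nonsynonymous.
Codon 6: CGU Arg / CGU Arg — identical.
Codon 7: GUU Val / GUU Val — identical.
Codon 8: AUG Met / UGC Cys — nonsynonymous.
Codon 9: UUC Phe / UUC Phe — identical.
Codon 10: CAC His / CAC His — identical.
Nonsynonymous differences: 2 → different protein.

no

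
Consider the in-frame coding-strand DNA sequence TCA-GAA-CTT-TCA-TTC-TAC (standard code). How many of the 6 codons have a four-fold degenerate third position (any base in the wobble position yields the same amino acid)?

3

Codon 1 TCA (Ser): third position 4-fold.
Codon 2 GAA (Glu): third position 2-fold.
Codon 3 CTT (Leu): third position 4-fold.
Codon 4 TCA (Ser): third position 4-fold.
Codon 5 TTC (Phe): third position 2-fold.
Codon 6 TAC (Tyr): third position 2-fold.
Four-fold degenerate third positions: 3.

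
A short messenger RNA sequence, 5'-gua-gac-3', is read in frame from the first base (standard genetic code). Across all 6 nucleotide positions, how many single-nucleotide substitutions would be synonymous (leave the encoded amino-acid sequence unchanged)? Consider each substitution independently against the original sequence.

Codon 1 (GUA, Val): 3 synonymous substitutions.
Codon 2 (GAC, Asp): 1 synonymous substitution.
Total: 3 + 1 = 4.

4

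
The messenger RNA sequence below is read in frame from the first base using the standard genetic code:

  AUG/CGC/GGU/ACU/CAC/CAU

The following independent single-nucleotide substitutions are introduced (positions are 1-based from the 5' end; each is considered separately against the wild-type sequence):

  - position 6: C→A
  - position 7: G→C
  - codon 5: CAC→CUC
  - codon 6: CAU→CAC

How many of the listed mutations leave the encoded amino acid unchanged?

2

Codon 2: CGC (Arg) → CGA (Arg) — synonymous.
Codon 3: GGU (Gly) → CGU (Arg) — missense.
Codon 5: CAC (His) → CUC (Leu) — missense.
Codon 6: CAU (His) → CAC (His) — synonymous.
Synonymous: 2 of 4.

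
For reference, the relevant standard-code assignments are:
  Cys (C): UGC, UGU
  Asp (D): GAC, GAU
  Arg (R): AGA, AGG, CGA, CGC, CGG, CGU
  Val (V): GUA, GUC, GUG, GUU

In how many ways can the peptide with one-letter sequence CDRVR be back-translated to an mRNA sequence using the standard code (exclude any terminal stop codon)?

Cys: 2 codons.
Asp: 2 codons.
Arg: 6 codons.
Val: 4 codons.
Arg: 6 codons.
2 × 2 × 6 × 4 × 6 = 576.

576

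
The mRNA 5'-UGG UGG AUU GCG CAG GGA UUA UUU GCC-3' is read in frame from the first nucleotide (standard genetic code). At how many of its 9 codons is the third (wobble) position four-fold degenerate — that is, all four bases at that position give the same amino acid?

Codon 1 UGG (Trp): third position 1-fold.
Codon 2 UGG (Trp): third position 1-fold.
Codon 3 AUU (Ile): third position 3-fold.
Codon 4 GCG (Ala): third position 4-fold.
Codon 5 CAG (Gln): third position 2-fold.
Codon 6 GGA (Gly): third position 4-fold.
Codon 7 UUA (Leu): third position 2-fold.
Codon 8 UUU (Phe): third position 2-fold.
Codon 9 GCC (Ala): third position 4-fold.
Four-fold degenerate third positions: 3.

3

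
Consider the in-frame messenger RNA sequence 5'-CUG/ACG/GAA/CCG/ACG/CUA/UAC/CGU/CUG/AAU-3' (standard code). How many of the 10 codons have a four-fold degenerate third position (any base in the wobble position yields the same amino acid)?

7

Codon 1 CUG (Leu): third position 4-fold.
Codon 2 ACG (Thr): third position 4-fold.
Codon 3 GAA (Glu): third position 2-fold.
Codon 4 CCG (Pro): third position 4-fold.
Codon 5 ACG (Thr): third position 4-fold.
Codon 6 CUA (Leu): third position 4-fold.
Codon 7 UAC (Tyr): third position 2-fold.
Codon 8 CGU (Arg): third position 4-fold.
Codon 9 CUG (Leu): third position 4-fold.
Codon 10 AAU (Asn): third position 2-fold.
Four-fold degenerate third positions: 7.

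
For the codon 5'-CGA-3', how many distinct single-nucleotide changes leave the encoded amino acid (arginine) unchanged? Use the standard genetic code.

4

Position 1: AGA → 1 synonymous.
Position 2: none → 0 synonymous.
Position 3: CGU, CGC, CGG → 3 synonymous.
Total: 1 + 0 + 3 = 4.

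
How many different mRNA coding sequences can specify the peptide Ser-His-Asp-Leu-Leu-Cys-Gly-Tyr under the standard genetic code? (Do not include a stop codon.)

Ser: 6 codons.
His: 2 codons.
Asp: 2 codons.
Leu: 6 codons.
Leu: 6 codons.
Cys: 2 codons.
Gly: 4 codons.
Tyr: 2 codons.
6 × 2 × 2 × 6 × 6 × 2 × 4 × 2 = 13824.

13824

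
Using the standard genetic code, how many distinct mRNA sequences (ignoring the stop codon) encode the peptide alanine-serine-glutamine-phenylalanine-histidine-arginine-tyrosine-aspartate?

Ala: 4 codons.
Ser: 6 codons.
Gln: 2 codons.
Phe: 2 codons.
His: 2 codons.
Arg: 6 codons.
Tyr: 2 codons.
Asp: 2 codons.
4 × 6 × 2 × 2 × 2 × 6 × 2 × 2 = 4608.

4608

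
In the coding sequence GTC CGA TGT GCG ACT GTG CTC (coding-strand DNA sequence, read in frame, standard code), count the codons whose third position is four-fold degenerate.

6

Codon 1 GTC (Val): third position 4-fold.
Codon 2 CGA (Arg): third position 4-fold.
Codon 3 TGT (Cys): third position 2-fold.
Codon 4 GCG (Ala): third position 4-fold.
Codon 5 ACT (Thr): third position 4-fold.
Codon 6 GTG (Val): third position 4-fold.
Codon 7 CTC (Leu): third position 4-fold.
Four-fold degenerate third positions: 6.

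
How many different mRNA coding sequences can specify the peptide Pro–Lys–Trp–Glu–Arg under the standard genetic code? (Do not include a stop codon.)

96

Pro: 4 codons.
Lys: 2 codons.
Trp: 1 codon.
Glu: 2 codons.
Arg: 6 codons.
4 × 2 × 1 × 2 × 6 = 96.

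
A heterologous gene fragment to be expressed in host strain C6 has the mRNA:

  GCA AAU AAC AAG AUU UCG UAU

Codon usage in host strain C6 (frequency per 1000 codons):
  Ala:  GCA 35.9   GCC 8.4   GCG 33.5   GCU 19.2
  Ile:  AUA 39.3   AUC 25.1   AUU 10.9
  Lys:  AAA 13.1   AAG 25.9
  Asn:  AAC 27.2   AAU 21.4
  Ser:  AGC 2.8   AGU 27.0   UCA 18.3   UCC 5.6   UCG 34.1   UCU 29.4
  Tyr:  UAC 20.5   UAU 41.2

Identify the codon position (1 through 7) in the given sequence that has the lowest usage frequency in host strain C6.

Codon 1 GCA (Ala): 35.9 per 1000.
Codon 2 AAU (Asn): 21.4 per 1000.
Codon 3 AAC (Asn): 27.2 per 1000.
Codon 4 AAG (Lys): 25.9 per 1000.
Codon 5 AUU (Ile): 10.9 per 1000.
Codon 6 UCG (Ser): 34.1 per 1000.
Codon 7 UAU (Tyr): 41.2 per 1000.
Lowest frequency is 10.9 at codon 5.

5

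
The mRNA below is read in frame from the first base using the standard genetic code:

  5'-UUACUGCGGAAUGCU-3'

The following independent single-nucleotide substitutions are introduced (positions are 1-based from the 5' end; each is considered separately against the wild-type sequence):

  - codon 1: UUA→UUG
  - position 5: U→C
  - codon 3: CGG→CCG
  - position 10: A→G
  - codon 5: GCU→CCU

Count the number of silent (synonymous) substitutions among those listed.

1

Codon 1: UUA (Leu) → UUG (Leu) — synonymous.
Codon 2: CUG (Leu) → CCG (Pro) — missense.
Codon 3: CGG (Arg) → CCG (Pro) — missense.
Codon 4: AAU (Asn) → GAU (Asp) — missense.
Codon 5: GCU (Ala) → CCU (Pro) — missense.
Synonymous: 1 of 5.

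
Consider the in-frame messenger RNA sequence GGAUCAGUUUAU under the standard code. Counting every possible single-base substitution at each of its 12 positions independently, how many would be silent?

10

Codon 1 (GGA, Gly): 3 synonymous substitutions.
Codon 2 (UCA, Ser): 3 synonymous substitutions.
Codon 3 (GUU, Val): 3 synonymous substitutions.
Codon 4 (UAU, Tyr): 1 synonymous substitution.
Total: 3 + 3 + 3 + 1 = 10.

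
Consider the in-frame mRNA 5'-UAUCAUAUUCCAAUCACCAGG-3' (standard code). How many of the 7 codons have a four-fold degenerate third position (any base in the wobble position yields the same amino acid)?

2

Codon 1 UAU (Tyr): third position 2-fold.
Codon 2 CAU (His): third position 2-fold.
Codon 3 AUU (Ile): third position 3-fold.
Codon 4 CCA (Pro): third position 4-fold.
Codon 5 AUC (Ile): third position 3-fold.
Codon 6 ACC (Thr): third position 4-fold.
Codon 7 AGG (Arg): third position 2-fold.
Four-fold degenerate third positions: 2.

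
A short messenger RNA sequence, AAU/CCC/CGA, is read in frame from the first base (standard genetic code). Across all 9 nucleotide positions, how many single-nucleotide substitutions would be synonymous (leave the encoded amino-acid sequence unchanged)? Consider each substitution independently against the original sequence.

Codon 1 (AAU, Asn): 1 synonymous substitution.
Codon 2 (CCC, Pro): 3 synonymous substitutions.
Codon 3 (CGA, Arg): 4 synonymous substitutions.
Total: 1 + 3 + 4 = 8.

8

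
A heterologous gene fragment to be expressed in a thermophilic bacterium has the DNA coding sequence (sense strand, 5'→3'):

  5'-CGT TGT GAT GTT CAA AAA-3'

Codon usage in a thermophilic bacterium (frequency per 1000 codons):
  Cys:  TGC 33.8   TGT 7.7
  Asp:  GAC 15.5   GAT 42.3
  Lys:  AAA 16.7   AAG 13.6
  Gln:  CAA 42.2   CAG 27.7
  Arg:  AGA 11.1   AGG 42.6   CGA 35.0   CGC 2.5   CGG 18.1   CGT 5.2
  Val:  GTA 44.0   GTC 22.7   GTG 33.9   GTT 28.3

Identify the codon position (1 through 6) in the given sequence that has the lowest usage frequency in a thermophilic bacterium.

1

Codon 1 CGT (Arg): 5.2 per 1000.
Codon 2 TGT (Cys): 7.7 per 1000.
Codon 3 GAT (Asp): 42.3 per 1000.
Codon 4 GTT (Val): 28.3 per 1000.
Codon 5 CAA (Gln): 42.2 per 1000.
Codon 6 AAA (Lys): 16.7 per 1000.
Lowest frequency is 5.2 at codon 1.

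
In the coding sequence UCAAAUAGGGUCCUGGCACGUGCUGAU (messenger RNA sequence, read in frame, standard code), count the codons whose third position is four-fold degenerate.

Codon 1 UCA (Ser): third position 4-fold.
Codon 2 AAU (Asn): third position 2-fold.
Codon 3 AGG (Arg): third position 2-fold.
Codon 4 GUC (Val): third position 4-fold.
Codon 5 CUG (Leu): third position 4-fold.
Codon 6 GCA (Ala): third position 4-fold.
Codon 7 CGU (Arg): third position 4-fold.
Codon 8 GCU (Ala): third position 4-fold.
Codon 9 GAU (Asp): third position 2-fold.
Four-fold degenerate third positions: 6.

6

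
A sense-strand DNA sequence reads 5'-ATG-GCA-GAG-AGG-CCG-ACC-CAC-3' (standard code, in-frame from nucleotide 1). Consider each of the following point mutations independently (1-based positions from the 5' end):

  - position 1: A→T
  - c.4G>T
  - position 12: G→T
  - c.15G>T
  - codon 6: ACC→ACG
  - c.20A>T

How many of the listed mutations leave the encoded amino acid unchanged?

2

Codon 1: ATG (Met) → TTG (Leu) — missense.
Codon 2: GCA (Ala) → TCA (Ser) — missense.
Codon 4: AGG (Arg) → AGT (Ser) — missense.
Codon 5: CCG (Pro) → CCT (Pro) — synonymous.
Codon 6: ACC (Thr) → ACG (Thr) — synonymous.
Codon 7: CAC (His) → CTC (Leu) — missense.
Synonymous: 2 of 6.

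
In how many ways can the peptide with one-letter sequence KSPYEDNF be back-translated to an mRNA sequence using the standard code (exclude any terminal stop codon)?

Lys: 2 codons.
Ser: 6 codons.
Pro: 4 codons.
Tyr: 2 codons.
Glu: 2 codons.
Asp: 2 codons.
Asn: 2 codons.
Phe: 2 codons.
2 × 6 × 4 × 2 × 2 × 2 × 2 × 2 = 1536.

1536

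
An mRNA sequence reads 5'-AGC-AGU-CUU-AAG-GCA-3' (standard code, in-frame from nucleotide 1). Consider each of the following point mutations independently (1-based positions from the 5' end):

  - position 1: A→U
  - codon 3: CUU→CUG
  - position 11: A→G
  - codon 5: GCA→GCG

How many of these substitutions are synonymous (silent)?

Codon 1: AGC (Ser) → UGC (Cys) — missense.
Codon 3: CUU (Leu) → CUG (Leu) — synonymous.
Codon 4: AAG (Lys) → AGG (Arg) — missense.
Codon 5: GCA (Ala) → GCG (Ala) — synonymous.
Synonymous: 2 of 4.

2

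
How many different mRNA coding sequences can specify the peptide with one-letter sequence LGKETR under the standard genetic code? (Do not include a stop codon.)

2304

Leu: 6 codons.
Gly: 4 codons.
Lys: 2 codons.
Glu: 2 codons.
Thr: 4 codons.
Arg: 6 codons.
6 × 4 × 2 × 2 × 4 × 6 = 2304.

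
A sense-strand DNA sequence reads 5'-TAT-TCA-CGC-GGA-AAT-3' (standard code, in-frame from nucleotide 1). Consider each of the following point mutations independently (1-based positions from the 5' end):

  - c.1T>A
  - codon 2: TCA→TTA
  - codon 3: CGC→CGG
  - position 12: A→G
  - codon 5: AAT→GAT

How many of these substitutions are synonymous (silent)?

2

Codon 1: TAT (Tyr) → AAT (Asn) — missense.
Codon 2: TCA (Ser) → TTA (Leu) — missense.
Codon 3: CGC (Arg) → CGG (Arg) — synonymous.
Codon 4: GGA (Gly) → GGG (Gly) — synonymous.
Codon 5: AAT (Asn) → GAT (Asp) — missense.
Synonymous: 2 of 5.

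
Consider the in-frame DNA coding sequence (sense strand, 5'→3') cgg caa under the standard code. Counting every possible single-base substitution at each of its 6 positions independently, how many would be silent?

5

Codon 1 (CGG, Arg): 4 synonymous substitutions.
Codon 2 (CAA, Gln): 1 synonymous substitution.
Total: 4 + 1 = 5.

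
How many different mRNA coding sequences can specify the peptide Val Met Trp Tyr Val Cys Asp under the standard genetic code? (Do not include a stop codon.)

Val: 4 codons.
Met: 1 codon.
Trp: 1 codon.
Tyr: 2 codons.
Val: 4 codons.
Cys: 2 codons.
Asp: 2 codons.
4 × 1 × 1 × 2 × 4 × 2 × 2 = 128.

128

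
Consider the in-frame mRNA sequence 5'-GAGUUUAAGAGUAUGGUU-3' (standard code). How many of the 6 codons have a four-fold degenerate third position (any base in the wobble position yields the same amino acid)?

1

Codon 1 GAG (Glu): third position 2-fold.
Codon 2 UUU (Phe): third position 2-fold.
Codon 3 AAG (Lys): third position 2-fold.
Codon 4 AGU (Ser): third position 2-fold.
Codon 5 AUG (Met): third position 1-fold.
Codon 6 GUU (Val): third position 4-fold.
Four-fold degenerate third positions: 1.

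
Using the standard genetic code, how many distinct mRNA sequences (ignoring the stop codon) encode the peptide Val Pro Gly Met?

Val: 4 codons.
Pro: 4 codons.
Gly: 4 codons.
Met: 1 codon.
4 × 4 × 4 × 1 = 64.

64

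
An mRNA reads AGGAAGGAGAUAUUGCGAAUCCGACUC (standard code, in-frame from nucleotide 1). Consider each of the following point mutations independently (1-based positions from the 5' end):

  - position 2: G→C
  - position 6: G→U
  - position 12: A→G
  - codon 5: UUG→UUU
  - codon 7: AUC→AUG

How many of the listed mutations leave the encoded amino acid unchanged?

Codon 1: AGG (Arg) → ACG (Thr) — missense.
Codon 2: AAG (Lys) → AAU (Asn) — missense.
Codon 4: AUA (Ile) → AUG (Met) — missense.
Codon 5: UUG (Leu) → UUU (Phe) — missense.
Codon 7: AUC (Ile) → AUG (Met) — missense.
Synonymous: 0 of 5.

0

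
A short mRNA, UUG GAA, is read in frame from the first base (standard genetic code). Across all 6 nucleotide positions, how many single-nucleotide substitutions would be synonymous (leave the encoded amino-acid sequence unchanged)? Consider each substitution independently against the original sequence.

Codon 1 (UUG, Leu): 2 synonymous substitutions.
Codon 2 (GAA, Glu): 1 synonymous substitution.
Total: 2 + 1 = 3.

3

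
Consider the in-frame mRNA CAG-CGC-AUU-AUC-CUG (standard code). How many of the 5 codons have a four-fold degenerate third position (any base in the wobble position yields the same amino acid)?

2

Codon 1 CAG (Gln): third position 2-fold.
Codon 2 CGC (Arg): third position 4-fold.
Codon 3 AUU (Ile): third position 3-fold.
Codon 4 AUC (Ile): third position 3-fold.
Codon 5 CUG (Leu): third position 4-fold.
Four-fold degenerate third positions: 2.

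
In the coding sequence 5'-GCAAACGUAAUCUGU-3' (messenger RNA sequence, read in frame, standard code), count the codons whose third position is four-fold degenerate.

Codon 1 GCA (Ala): third position 4-fold.
Codon 2 AAC (Asn): third position 2-fold.
Codon 3 GUA (Val): third position 4-fold.
Codon 4 AUC (Ile): third position 3-fold.
Codon 5 UGU (Cys): third position 2-fold.
Four-fold degenerate third positions: 2.

2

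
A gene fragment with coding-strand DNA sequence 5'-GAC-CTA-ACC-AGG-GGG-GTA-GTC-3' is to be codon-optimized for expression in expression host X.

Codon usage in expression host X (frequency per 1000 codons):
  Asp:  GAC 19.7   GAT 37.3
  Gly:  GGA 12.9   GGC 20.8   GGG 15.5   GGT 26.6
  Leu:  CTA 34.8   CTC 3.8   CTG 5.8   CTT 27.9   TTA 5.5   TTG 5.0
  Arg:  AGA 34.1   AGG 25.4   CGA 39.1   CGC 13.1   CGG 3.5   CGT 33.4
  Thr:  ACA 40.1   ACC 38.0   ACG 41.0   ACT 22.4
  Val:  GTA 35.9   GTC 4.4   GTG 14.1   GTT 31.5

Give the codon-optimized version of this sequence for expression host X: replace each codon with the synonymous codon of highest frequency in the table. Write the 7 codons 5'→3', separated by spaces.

Codon 1 (Asp): best is GAT at 37.3.
Codon 2 (Leu): best is CTA at 34.8.
Codon 3 (Thr): best is ACG at 41.0.
Codon 4 (Arg): best is CGA at 39.1.
Codon 5 (Gly): best is GGT at 26.6.
Codon 6 (Val): best is GTA at 35.9.
Codon 7 (Val): best is GTA at 35.9.

GAT CTA ACG CGA GGT GTA GTA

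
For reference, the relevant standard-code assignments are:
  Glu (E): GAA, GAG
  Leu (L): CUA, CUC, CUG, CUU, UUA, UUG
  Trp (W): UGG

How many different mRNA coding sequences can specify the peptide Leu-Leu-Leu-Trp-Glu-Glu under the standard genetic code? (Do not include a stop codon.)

864

Leu: 6 codons.
Leu: 6 codons.
Leu: 6 codons.
Trp: 1 codon.
Glu: 2 codons.
Glu: 2 codons.
6 × 6 × 6 × 1 × 2 × 2 = 864.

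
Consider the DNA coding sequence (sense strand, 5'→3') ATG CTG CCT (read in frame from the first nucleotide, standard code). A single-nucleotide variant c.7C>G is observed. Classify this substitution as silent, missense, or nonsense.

Position 7 falls in codon 3: CCT → Pro.
After the substitution the codon is GCT → Ala.
Pro ≠ Ala, so this is a missense mutation.

missense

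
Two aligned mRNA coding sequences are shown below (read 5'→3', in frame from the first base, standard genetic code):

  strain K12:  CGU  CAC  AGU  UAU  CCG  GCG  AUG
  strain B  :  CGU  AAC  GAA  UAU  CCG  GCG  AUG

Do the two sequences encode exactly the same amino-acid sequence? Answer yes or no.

Codon 1: CGU Arg / CGU Arg — identical.
Codon 2: CAC His / AAC Asn — nonsynonymous.
Codon 3: AGU Ser / GAA Glu — nonsynonymous.
Codon 4: UAU Tyr / UAU Tyr — identical.
Codon 5: CCG Pro / CCG Pro — identical.
Codon 6: GCG Ala / GCG Ala — identical.
Codon 7: AUG Met / AUG Met — identical.
Nonsynonymous differences: 2 → different protein.

no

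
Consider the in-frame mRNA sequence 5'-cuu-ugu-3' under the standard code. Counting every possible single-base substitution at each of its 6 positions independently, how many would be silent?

Codon 1 (CUU, Leu): 3 synonymous substitutions.
Codon 2 (UGU, Cys): 1 synonymous substitution.
Total: 3 + 1 = 4.

4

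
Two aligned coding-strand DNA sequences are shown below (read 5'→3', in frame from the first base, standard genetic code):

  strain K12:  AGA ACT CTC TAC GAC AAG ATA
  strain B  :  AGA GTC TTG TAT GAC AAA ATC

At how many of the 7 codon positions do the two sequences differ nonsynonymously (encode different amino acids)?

Codon 1: AGA Arg / AGA Arg — identical.
Codon 2: ACT Thr / GTC Val — nonsynonymous.
Codon 3: CTC Leu / TTG Leu — synonymous.
Codon 4: TAC Tyr / TAT Tyr — synonymous.
Codon 5: GAC Asp / GAC Asp — identical.
Codon 6: AAG Lys / AAA Lys — synonymous.
Codon 7: ATA Ile / ATC Ile — synonymous.
Nonsynonymous differences: 1.

1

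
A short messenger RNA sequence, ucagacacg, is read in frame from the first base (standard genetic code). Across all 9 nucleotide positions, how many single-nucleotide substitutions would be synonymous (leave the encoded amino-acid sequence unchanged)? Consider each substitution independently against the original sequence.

Codon 1 (UCA, Ser): 3 synonymous substitutions.
Codon 2 (GAC, Asp): 1 synonymous substitution.
Codon 3 (ACG, Thr): 3 synonymous substitutions.
Total: 3 + 1 + 3 = 7.

7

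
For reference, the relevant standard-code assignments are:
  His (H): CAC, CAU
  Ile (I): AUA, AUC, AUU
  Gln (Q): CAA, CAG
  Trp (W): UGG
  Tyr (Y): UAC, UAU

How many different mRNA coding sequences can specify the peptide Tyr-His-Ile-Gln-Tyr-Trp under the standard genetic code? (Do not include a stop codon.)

Tyr: 2 codons.
His: 2 codons.
Ile: 3 codons.
Gln: 2 codons.
Tyr: 2 codons.
Trp: 1 codon.
2 × 2 × 3 × 2 × 2 × 1 = 48.

48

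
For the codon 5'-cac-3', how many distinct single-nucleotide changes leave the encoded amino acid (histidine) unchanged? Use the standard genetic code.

Position 1: none → 0 synonymous.
Position 2: none → 0 synonymous.
Position 3: CAU → 1 synonymous.
Total: 0 + 0 + 1 = 1.

1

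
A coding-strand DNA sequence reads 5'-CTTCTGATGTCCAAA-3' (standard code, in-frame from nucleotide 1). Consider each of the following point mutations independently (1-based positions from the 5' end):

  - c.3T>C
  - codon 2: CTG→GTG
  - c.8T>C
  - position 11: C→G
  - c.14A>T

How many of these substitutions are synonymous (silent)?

1

Codon 1: CTT (Leu) → CTC (Leu) — synonymous.
Codon 2: CTG (Leu) → GTG (Val) — missense.
Codon 3: ATG (Met) → ACG (Thr) — missense.
Codon 4: TCC (Ser) → TGC (Cys) — missense.
Codon 5: AAA (Lys) → ATA (Ile) — missense.
Synonymous: 1 of 5.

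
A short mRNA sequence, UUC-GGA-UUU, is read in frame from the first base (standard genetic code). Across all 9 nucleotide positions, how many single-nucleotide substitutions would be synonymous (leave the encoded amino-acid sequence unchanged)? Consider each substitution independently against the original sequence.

Codon 1 (UUC, Phe): 1 synonymous substitution.
Codon 2 (GGA, Gly): 3 synonymous substitutions.
Codon 3 (UUU, Phe): 1 synonymous substitution.
Total: 1 + 3 + 1 = 5.

5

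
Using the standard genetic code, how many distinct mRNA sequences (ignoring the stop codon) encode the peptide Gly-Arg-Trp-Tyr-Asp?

Gly: 4 codons.
Arg: 6 codons.
Trp: 1 codon.
Tyr: 2 codons.
Asp: 2 codons.
4 × 6 × 1 × 2 × 2 = 96.

96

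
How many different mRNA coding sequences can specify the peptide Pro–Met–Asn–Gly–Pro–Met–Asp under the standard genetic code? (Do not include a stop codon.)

Pro: 4 codons.
Met: 1 codon.
Asn: 2 codons.
Gly: 4 codons.
Pro: 4 codons.
Met: 1 codon.
Asp: 2 codons.
4 × 1 × 2 × 4 × 4 × 1 × 2 = 256.

256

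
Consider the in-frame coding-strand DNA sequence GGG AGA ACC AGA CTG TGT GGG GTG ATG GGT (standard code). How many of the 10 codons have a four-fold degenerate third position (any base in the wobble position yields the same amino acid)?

6

Codon 1 GGG (Gly): third position 4-fold.
Codon 2 AGA (Arg): third position 2-fold.
Codon 3 ACC (Thr): third position 4-fold.
Codon 4 AGA (Arg): third position 2-fold.
Codon 5 CTG (Leu): third position 4-fold.
Codon 6 TGT (Cys): third position 2-fold.
Codon 7 GGG (Gly): third position 4-fold.
Codon 8 GTG (Val): third position 4-fold.
Codon 9 ATG (Met): third position 1-fold.
Codon 10 GGT (Gly): third position 4-fold.
Four-fold degenerate third positions: 6.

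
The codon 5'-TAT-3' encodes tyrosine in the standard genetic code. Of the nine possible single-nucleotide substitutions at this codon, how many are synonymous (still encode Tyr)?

1

Position 1: none → 0 synonymous.
Position 2: none → 0 synonymous.
Position 3: TAC → 1 synonymous.
Total: 0 + 0 + 1 = 1.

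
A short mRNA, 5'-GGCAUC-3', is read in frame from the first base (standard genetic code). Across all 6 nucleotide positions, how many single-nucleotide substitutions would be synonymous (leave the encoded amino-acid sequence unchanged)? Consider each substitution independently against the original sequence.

5

Codon 1 (GGC, Gly): 3 synonymous substitutions.
Codon 2 (AUC, Ile): 2 synonymous substitutions.
Total: 3 + 2 = 5.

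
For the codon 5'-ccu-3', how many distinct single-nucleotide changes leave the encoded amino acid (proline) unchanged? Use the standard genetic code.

3

Position 1: none → 0 synonymous.
Position 2: none → 0 synonymous.
Position 3: CCC, CCA, CCG → 3 synonymous.
Total: 0 + 0 + 3 = 3.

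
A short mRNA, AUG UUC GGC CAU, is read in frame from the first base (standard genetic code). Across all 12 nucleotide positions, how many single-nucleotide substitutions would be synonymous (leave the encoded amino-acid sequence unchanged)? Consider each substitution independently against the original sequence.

Codon 1 (AUG, Met): 0 synonymous substitutions.
Codon 2 (UUC, Phe): 1 synonymous substitution.
Codon 3 (GGC, Gly): 3 synonymous substitutions.
Codon 4 (CAU, His): 1 synonymous substitution.
Total: 0 + 1 + 3 + 1 = 5.

5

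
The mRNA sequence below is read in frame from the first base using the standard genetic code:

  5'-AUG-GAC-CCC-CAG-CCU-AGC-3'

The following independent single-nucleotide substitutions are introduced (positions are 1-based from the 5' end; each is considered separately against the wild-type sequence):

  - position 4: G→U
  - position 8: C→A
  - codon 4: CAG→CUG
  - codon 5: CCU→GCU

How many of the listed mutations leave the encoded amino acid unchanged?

Codon 2: GAC (Asp) → UAC (Tyr) — missense.
Codon 3: CCC (Pro) → CAC (His) — missense.
Codon 4: CAG (Gln) → CUG (Leu) — missense.
Codon 5: CCU (Pro) → GCU (Ala) — missense.
Synonymous: 0 of 4.

0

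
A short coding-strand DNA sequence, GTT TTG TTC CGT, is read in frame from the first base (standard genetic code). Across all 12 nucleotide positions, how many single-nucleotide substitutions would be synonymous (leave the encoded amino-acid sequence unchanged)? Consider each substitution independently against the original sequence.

Codon 1 (GTT, Val): 3 synonymous substitutions.
Codon 2 (TTG, Leu): 2 synonymous substitutions.
Codon 3 (TTC, Phe): 1 synonymous substitution.
Codon 4 (CGT, Arg): 3 synonymous substitutions.
Total: 3 + 2 + 1 + 3 = 9.

9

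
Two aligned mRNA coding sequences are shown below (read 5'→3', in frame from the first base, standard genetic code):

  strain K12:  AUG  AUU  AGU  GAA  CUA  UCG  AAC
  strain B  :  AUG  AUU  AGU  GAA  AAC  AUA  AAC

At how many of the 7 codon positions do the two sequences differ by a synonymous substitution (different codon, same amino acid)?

0

Codon 1: AUG Met / AUG Met — identical.
Codon 2: AUU Ile / AUU Ile — identical.
Codon 3: AGU Ser / AGU Ser — identical.
Codon 4: GAA Glu / GAA Glu — identical.
Codon 5: CUA Leu / AAC Asn — nonsynonymous.
Codon 6: UCG Ser / AUA Ile — nonsynonymous.
Codon 7: AAC Asn / AAC Asn — identical.
Synonymous differences: 0.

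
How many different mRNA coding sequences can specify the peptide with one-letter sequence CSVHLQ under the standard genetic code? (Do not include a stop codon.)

Cys: 2 codons.
Ser: 6 codons.
Val: 4 codons.
His: 2 codons.
Leu: 6 codons.
Gln: 2 codons.
2 × 6 × 4 × 2 × 6 × 2 = 1152.

1152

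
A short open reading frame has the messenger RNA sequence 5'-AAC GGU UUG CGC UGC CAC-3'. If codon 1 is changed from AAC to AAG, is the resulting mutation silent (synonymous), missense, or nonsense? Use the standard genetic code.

Position 3 falls in codon 1: AAC → Asn.
After the substitution the codon is AAG → Lys.
Asn ≠ Lys, so this is a missense mutation.

missense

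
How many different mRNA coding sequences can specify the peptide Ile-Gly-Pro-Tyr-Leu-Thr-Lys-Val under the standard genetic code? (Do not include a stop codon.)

Ile: 3 codons.
Gly: 4 codons.
Pro: 4 codons.
Tyr: 2 codons.
Leu: 6 codons.
Thr: 4 codons.
Lys: 2 codons.
Val: 4 codons.
3 × 4 × 4 × 2 × 6 × 4 × 2 × 4 = 18432.

18432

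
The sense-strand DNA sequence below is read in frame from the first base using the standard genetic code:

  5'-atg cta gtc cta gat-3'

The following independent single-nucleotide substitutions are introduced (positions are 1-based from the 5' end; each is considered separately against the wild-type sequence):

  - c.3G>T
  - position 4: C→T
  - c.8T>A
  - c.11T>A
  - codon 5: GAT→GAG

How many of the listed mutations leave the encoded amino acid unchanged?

1

Codon 1: ATG (Met) → ATT (Ile) — missense.
Codon 2: CTA (Leu) → TTA (Leu) — synonymous.
Codon 3: GTC (Val) → GAC (Asp) — missense.
Codon 4: CTA (Leu) → CAA (Gln) — missense.
Codon 5: GAT (Asp) → GAG (Glu) — missense.
Synonymous: 1 of 5.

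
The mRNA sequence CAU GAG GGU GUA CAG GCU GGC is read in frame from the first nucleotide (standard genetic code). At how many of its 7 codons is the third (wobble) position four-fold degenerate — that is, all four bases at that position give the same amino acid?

Codon 1 CAU (His): third position 2-fold.
Codon 2 GAG (Glu): third position 2-fold.
Codon 3 GGU (Gly): third position 4-fold.
Codon 4 GUA (Val): third position 4-fold.
Codon 5 CAG (Gln): third position 2-fold.
Codon 6 GCU (Ala): third position 4-fold.
Codon 7 GGC (Gly): third position 4-fold.
Four-fold degenerate third positions: 4.

4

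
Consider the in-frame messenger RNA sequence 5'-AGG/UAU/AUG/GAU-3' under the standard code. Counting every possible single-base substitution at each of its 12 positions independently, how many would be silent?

4

Codon 1 (AGG, Arg): 2 synonymous substitutions.
Codon 2 (UAU, Tyr): 1 synonymous substitution.
Codon 3 (AUG, Met): 0 synonymous substitutions.
Codon 4 (GAU, Asp): 1 synonymous substitution.
Total: 2 + 1 + 0 + 1 = 4.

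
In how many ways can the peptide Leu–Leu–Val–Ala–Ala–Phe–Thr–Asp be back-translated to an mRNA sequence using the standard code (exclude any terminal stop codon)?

Leu: 6 codons.
Leu: 6 codons.
Val: 4 codons.
Ala: 4 codons.
Ala: 4 codons.
Phe: 2 codons.
Thr: 4 codons.
Asp: 2 codons.
6 × 6 × 4 × 4 × 4 × 2 × 4 × 2 = 36864.

36864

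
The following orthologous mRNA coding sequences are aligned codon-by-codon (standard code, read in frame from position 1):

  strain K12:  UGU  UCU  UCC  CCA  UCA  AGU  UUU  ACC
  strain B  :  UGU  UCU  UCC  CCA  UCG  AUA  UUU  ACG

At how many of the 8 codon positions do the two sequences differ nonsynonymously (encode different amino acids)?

Codon 1: UGU Cys / UGU Cys — identical.
Codon 2: UCU Ser / UCU Ser — identical.
Codon 3: UCC Ser / UCC Ser — identical.
Codon 4: CCA Pro / CCA Pro — identical.
Codon 5: UCA Ser / UCG Ser — synonymous.
Codon 6: AGU Ser / AUA Ile — nonsynonymous.
Codon 7: UUU Phe / UUU Phe — identical.
Codon 8: ACC Thr / ACG Thr — synonymous.
Nonsynonymous differences: 1.

1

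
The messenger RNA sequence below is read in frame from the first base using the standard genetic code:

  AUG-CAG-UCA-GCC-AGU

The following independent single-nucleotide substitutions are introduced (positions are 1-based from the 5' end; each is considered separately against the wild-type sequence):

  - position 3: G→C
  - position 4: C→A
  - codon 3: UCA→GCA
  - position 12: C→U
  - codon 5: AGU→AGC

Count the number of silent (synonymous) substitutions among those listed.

Codon 1: AUG (Met) → AUC (Ile) — missense.
Codon 2: CAG (Gln) → AAG (Lys) — missense.
Codon 3: UCA (Ser) → GCA (Ala) — missense.
Codon 4: GCC (Ala) → GCU (Ala) — synonymous.
Codon 5: AGU (Ser) → AGC (Ser) — synonymous.
Synonymous: 2 of 5.

2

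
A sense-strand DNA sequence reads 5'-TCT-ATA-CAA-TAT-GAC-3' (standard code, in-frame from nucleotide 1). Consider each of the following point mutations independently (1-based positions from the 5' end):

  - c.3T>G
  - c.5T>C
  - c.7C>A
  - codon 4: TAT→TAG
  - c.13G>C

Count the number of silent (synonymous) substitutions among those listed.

1

Codon 1: TCT (Ser) → TCG (Ser) — synonymous.
Codon 2: ATA (Ile) → ACA (Thr) — missense.
Codon 3: CAA (Gln) → AAA (Lys) — missense.
Codon 4: TAT (Tyr) → TAG (Stop) — nonsense.
Codon 5: GAC (Asp) → CAC (His) — missense.
Synonymous: 1 of 5.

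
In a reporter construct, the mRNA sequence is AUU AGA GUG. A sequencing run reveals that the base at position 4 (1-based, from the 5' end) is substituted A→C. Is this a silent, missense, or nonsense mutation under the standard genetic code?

silent

Position 4 falls in codon 2: AGA → Arg.
After the substitution the codon is CGA → Arg.
Both encode Arg, so the change is synonymous.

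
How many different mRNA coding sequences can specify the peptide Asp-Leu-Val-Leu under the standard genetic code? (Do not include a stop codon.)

288

Asp: 2 codons.
Leu: 6 codons.
Val: 4 codons.
Leu: 6 codons.
2 × 6 × 4 × 6 = 288.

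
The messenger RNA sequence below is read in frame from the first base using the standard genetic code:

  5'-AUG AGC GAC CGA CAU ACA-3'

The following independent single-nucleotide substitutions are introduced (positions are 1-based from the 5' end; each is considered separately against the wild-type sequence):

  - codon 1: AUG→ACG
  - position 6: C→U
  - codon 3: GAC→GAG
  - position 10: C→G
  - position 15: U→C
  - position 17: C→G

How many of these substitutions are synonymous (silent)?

2

Codon 1: AUG (Met) → ACG (Thr) — missense.
Codon 2: AGC (Ser) → AGU (Ser) — synonymous.
Codon 3: GAC (Asp) → GAG (Glu) — missense.
Codon 4: CGA (Arg) → GGA (Gly) — missense.
Codon 5: CAU (His) → CAC (His) — synonymous.
Codon 6: ACA (Thr) → AGA (Arg) — missense.
Synonymous: 2 of 6.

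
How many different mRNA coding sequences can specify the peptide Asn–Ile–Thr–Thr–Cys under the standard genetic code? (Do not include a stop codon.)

192

Asn: 2 codons.
Ile: 3 codons.
Thr: 4 codons.
Thr: 4 codons.
Cys: 2 codons.
2 × 3 × 4 × 4 × 2 = 192.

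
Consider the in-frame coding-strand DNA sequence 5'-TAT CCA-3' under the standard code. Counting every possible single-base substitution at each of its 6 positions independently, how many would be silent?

Codon 1 (TAT, Tyr): 1 synonymous substitution.
Codon 2 (CCA, Pro): 3 synonymous substitutions.
Total: 1 + 3 = 4.

4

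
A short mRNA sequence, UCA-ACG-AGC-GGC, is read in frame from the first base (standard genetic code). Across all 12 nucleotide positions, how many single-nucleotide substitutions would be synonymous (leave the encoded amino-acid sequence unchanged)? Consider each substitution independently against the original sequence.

10

Codon 1 (UCA, Ser): 3 synonymous substitutions.
Codon 2 (ACG, Thr): 3 synonymous substitutions.
Codon 3 (AGC, Ser): 1 synonymous substitution.
Codon 4 (GGC, Gly): 3 synonymous substitutions.
Total: 3 + 3 + 1 + 3 = 10.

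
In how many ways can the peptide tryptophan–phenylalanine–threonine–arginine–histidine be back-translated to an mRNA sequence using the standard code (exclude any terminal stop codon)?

96

Trp: 1 codon.
Phe: 2 codons.
Thr: 4 codons.
Arg: 6 codons.
His: 2 codons.
1 × 2 × 4 × 6 × 2 = 96.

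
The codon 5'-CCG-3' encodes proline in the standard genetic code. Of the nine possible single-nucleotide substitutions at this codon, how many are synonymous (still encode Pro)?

Position 1: none → 0 synonymous.
Position 2: none → 0 synonymous.
Position 3: CCU, CCC, CCA → 3 synonymous.
Total: 0 + 0 + 3 = 3.

3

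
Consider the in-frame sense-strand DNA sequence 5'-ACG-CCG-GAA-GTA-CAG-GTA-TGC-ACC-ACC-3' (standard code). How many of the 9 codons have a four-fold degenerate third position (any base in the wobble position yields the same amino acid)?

6

Codon 1 ACG (Thr): third position 4-fold.
Codon 2 CCG (Pro): third position 4-fold.
Codon 3 GAA (Glu): third position 2-fold.
Codon 4 GTA (Val): third position 4-fold.
Codon 5 CAG (Gln): third position 2-fold.
Codon 6 GTA (Val): third position 4-fold.
Codon 7 TGC (Cys): third position 2-fold.
Codon 8 ACC (Thr): third position 4-fold.
Codon 9 ACC (Thr): third position 4-fold.
Four-fold degenerate third positions: 6.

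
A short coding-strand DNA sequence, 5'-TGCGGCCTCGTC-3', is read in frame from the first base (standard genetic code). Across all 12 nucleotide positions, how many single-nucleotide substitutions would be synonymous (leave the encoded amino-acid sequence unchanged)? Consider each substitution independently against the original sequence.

10

Codon 1 (TGC, Cys): 1 synonymous substitution.
Codon 2 (GGC, Gly): 3 synonymous substitutions.
Codon 3 (CTC, Leu): 3 synonymous substitutions.
Codon 4 (GTC, Val): 3 synonymous substitutions.
Total: 1 + 3 + 3 + 3 = 10.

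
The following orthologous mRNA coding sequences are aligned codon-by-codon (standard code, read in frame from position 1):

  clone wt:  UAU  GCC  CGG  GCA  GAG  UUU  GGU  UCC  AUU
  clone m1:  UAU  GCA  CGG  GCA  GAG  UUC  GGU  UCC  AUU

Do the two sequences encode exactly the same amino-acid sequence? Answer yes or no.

yes

Codon 1: UAU Tyr / UAU Tyr — identical.
Codon 2: GCC Ala / GCA Ala — synonymous.
Codon 3: CGG Arg / CGG Arg — identical.
Codon 4: GCA Ala / GCA Ala — identical.
Codon 5: GAG Glu / GAG Glu — identical.
Codon 6: UUU Phe / UUC Phe — synonymous.
Codon 7: GGU Gly / GGU Gly — identical.
Codon 8: UCC Ser / UCC Ser — identical.
Codon 9: AUU Ile / AUU Ile — identical.
Nonsynonymous differences: 0 → same protein.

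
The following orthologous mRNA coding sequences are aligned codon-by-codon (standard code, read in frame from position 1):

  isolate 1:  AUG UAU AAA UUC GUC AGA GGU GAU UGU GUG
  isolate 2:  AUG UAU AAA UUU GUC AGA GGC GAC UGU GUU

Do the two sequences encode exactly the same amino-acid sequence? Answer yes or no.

yes

Codon 1: AUG Met / AUG Met — identical.
Codon 2: UAU Tyr / UAU Tyr — identical.
Codon 3: AAA Lys / AAA Lys — identical.
Codon 4: UUC Phe / UUU Phe — synonymous.
Codon 5: GUC Val / GUC Val — identical.
Codon 6: AGA Arg / AGA Arg — identical.
Codon 7: GGU Gly / GGC Gly — synonymous.
Codon 8: GAU Asp / GAC Asp — synonymous.
Codon 9: UGU Cys / UGU Cys — identical.
Codon 10: GUG Val / GUU Val — synonymous.
Nonsynonymous differences: 0 → same protein.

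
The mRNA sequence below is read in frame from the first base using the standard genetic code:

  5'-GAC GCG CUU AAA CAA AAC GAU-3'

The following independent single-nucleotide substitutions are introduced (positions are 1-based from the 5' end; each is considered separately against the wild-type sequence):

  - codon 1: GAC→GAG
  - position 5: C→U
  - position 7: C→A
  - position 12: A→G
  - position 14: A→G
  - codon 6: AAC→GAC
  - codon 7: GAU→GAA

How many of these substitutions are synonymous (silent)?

1

Codon 1: GAC (Asp) → GAG (Glu) — missense.
Codon 2: GCG (Ala) → GUG (Val) — missense.
Codon 3: CUU (Leu) → AUU (Ile) — missense.
Codon 4: AAA (Lys) → AAG (Lys) — synonymous.
Codon 5: CAA (Gln) → CGA (Arg) — missense.
Codon 6: AAC (Asn) → GAC (Asp) — missense.
Codon 7: GAU (Asp) → GAA (Glu) — missense.
Synonymous: 1 of 7.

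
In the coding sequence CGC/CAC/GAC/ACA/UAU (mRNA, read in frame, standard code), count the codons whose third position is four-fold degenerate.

Codon 1 CGC (Arg): third position 4-fold.
Codon 2 CAC (His): third position 2-fold.
Codon 3 GAC (Asp): third position 2-fold.
Codon 4 ACA (Thr): third position 4-fold.
Codon 5 UAU (Tyr): third position 2-fold.
Four-fold degenerate third positions: 2.

2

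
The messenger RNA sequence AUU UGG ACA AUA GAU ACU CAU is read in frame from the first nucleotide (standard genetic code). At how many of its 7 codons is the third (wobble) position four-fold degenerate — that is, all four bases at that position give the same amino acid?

2

Codon 1 AUU (Ile): third position 3-fold.
Codon 2 UGG (Trp): third position 1-fold.
Codon 3 ACA (Thr): third position 4-fold.
Codon 4 AUA (Ile): third position 3-fold.
Codon 5 GAU (Asp): third position 2-fold.
Codon 6 ACU (Thr): third position 4-fold.
Codon 7 CAU (His): third position 2-fold.
Four-fold degenerate third positions: 2.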